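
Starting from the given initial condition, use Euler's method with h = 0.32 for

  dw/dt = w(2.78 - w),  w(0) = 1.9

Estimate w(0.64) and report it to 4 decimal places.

Euler: w_{n+1} = w_n + h·f(t_n, w_n).
t=0.000000, w=1.900000: f=1.672000 → w ← 1.900000 + 0.32·1.672000 = 2.435040
t=0.320000, w=2.435040: f=0.839991 → w ← 2.435040 + 0.32·0.839991 = 2.703837
w(0.64) ≈ 2.7038

2.7038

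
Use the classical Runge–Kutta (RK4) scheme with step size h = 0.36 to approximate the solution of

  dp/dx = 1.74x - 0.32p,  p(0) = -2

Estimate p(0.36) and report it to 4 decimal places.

-1.6738

RK4: k1 = f(x_n, p_n); k2 = f(x_n + h/2, p_n + (h/2)·k1); k3 = f(x_n + h/2, p_n + (h/2)·k2); k4 = f(x_n + h, p_n + h·k3); p_{n+1} = p_n + (h/6)·(k1 + 2k2 + 2k3 + k4).
x=0.000000, p=-2.000000:
  k1 = f(0.000000, -2.000000) = 0.640000
  k2 = f(0.180000, -1.884800) = 0.916336
  k3 = f(0.180000, -1.835060) = 0.900419
  k4 = f(0.360000, -1.675849) = 1.162672
  p ← -2.000000 + (0.36/6)·(k1 + 2k2 + 2k3 + k4) = -1.673829
p(0.36) ≈ -1.6738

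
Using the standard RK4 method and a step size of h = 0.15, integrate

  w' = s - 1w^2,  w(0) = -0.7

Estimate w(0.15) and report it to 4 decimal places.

-0.7700

RK4: k1 = f(s_n, w_n); k2 = f(s_n + h/2, w_n + (h/2)·k1); k3 = f(s_n + h/2, w_n + (h/2)·k2); k4 = f(s_n + h, w_n + h·k3); w_{n+1} = w_n + (h/6)·(k1 + 2k2 + 2k3 + k4).
s=0.000000, w=-0.700000:
  k1 = f(0.000000, -0.700000) = -0.490000
  k2 = f(0.075000, -0.736750) = -0.467801
  k3 = f(0.075000, -0.735085) = -0.465350
  k4 = f(0.150000, -0.769803) = -0.442596
  w ← -0.700000 + (0.15/6)·(k1 + 2k2 + 2k3 + k4) = -0.769972
w(0.15) ≈ -0.7700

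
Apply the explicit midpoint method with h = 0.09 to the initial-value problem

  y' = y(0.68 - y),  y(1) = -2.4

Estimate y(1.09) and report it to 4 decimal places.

-3.2393

Midpoint: k1 = f(x_n, y_n); k2 = f(x_n + h/2, y_n + (h/2)·k1); y_{n+1} = y_n + h·k2.
x=1.000000, y=-2.400000:
  k1 = f(1.000000, -2.400000) = -7.392000
  k2 = f(1.045000, -2.732640) = -9.325517
  y ← -2.400000 + 0.09·(-9.325517) = -3.239296
y(1.09) ≈ -3.2393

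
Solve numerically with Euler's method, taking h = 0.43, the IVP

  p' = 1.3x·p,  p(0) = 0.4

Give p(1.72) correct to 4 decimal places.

Euler: p_{n+1} = p_n + h·f(x_n, p_n).
x=0.000000, p=0.400000: f=0.000000 → p ← 0.400000 + 0.43·0.000000 = 0.400000
x=0.430000, p=0.400000: f=0.223600 → p ← 0.400000 + 0.43·0.223600 = 0.496148
x=0.860000, p=0.496148: f=0.554693 → p ← 0.496148 + 0.43·0.554693 = 0.734666
x=1.290000, p=0.734666: f=1.232035 → p ← 0.734666 + 0.43·1.232035 = 1.264441
p(1.72) ≈ 1.2644

1.2644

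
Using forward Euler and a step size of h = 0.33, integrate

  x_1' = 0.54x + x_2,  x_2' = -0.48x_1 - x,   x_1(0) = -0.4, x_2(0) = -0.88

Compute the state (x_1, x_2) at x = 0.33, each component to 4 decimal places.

Euler on (x_1,x_2): x_1_{n+1} = x_1_n + h·x_1', x_2_{n+1} = x_2_n + h·x_2'.
0.000000: (-0.400000, -0.880000); f=(-0.880000, 0.192000) → (-0.690400, -0.816640)
(x_1(0.33), x_2(0.33)) ≈ (-0.6904, -0.8166)

-0.6904, -0.8166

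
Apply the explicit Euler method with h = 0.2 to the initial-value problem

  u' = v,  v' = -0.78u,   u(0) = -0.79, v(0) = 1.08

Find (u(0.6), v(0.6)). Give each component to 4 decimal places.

-0.0748, 1.3448

Euler on (u,v): u_{n+1} = u_n + h·u', v_{n+1} = v_n + h·v'.
0.000000: (-0.790000, 1.080000); f=(1.080000, 0.616200) → (-0.574000, 1.203240)
0.200000: (-0.574000, 1.203240); f=(1.203240, 0.447720) → (-0.333352, 1.292784)
0.400000: (-0.333352, 1.292784); f=(1.292784, 0.260015) → (-0.074795, 1.344787)
(u(0.6), v(0.6)) ≈ (-0.0748, 1.3448)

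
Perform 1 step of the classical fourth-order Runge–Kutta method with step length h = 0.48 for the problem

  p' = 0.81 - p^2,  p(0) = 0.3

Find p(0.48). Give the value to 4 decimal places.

RK4: k1 = f(t_n, p_n); k2 = f(t_n + h/2, p_n + (h/2)·k1); k3 = f(t_n + h/2, p_n + (h/2)·k2); k4 = f(t_n + h, p_n + h·k3); p_{n+1} = p_n + (h/6)·(k1 + 2k2 + 2k3 + k4).
t=0.000000, p=0.300000:
  k1 = f(0.000000, 0.300000) = 0.720000
  k2 = f(0.240000, 0.472800) = 0.586460
  k3 = f(0.240000, 0.440750) = 0.615739
  k4 = f(0.480000, 0.595555) = 0.455315
  p ← 0.300000 + (0.48/6)·(k1 + 2k2 + 2k3 + k4) = 0.586377
p(0.48) ≈ 0.5864

0.5864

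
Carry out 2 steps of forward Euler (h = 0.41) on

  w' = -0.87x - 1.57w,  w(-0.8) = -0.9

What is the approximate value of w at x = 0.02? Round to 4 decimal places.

Euler: w_{n+1} = w_n + h·f(x_n, w_n).
x=-0.800000, w=-0.900000: f=2.109000 → w ← -0.900000 + 0.41·2.109000 = -0.035310
x=-0.390000, w=-0.035310: f=0.394737 → w ← -0.035310 + 0.41·0.394737 = 0.126532
w(0.02) ≈ 0.1265

0.1265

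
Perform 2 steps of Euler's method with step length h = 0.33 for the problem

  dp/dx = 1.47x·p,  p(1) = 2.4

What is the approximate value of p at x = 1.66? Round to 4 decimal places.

Euler: p_{n+1} = p_n + h·f(x_n, p_n).
x=1.000000, p=2.400000: f=3.528000 → p ← 2.400000 + 0.33·3.528000 = 3.564240
x=1.330000, p=3.564240: f=6.968446 → p ← 3.564240 + 0.33·6.968446 = 5.863827
p(1.66) ≈ 5.8638

5.8638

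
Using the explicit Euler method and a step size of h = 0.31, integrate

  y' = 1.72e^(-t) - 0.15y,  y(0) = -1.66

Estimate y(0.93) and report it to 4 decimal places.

-0.2945

Euler: y_{n+1} = y_n + h·f(t_n, y_n).
t=0.000000, y=-1.660000: f=1.969000 → y ← -1.660000 + 0.31·1.969000 = -1.049610
t=0.310000, y=-1.049610: f=1.418970 → y ← -1.049610 + 0.31·1.418970 = -0.609729
t=0.620000, y=-0.609729: f=1.016724 → y ← -0.609729 + 0.31·1.016724 = -0.294545
y(0.93) ≈ -0.2945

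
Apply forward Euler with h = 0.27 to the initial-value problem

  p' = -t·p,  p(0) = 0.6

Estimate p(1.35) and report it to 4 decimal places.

Euler: p_{n+1} = p_n + h·f(t_n, p_n).
t=0.000000, p=0.600000: f=0.000000 → p ← 0.600000 + 0.27·0.000000 = 0.600000
t=0.270000, p=0.600000: f=-0.162000 → p ← 0.600000 + 0.27·(-0.162000) = 0.556260
t=0.540000, p=0.556260: f=-0.300380 → p ← 0.556260 + 0.27·(-0.300380) = 0.475157
t=0.810000, p=0.475157: f=-0.384877 → p ← 0.475157 + 0.27·(-0.384877) = 0.371240
t=1.080000, p=0.371240: f=-0.400940 → p ← 0.371240 + 0.27·(-0.400940) = 0.262987
p(1.35) ≈ 0.2630

0.2630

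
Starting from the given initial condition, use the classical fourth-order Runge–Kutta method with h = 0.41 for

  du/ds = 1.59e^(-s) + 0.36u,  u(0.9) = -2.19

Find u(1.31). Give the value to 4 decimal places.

RK4: k1 = f(s_n, u_n); k2 = f(s_n + h/2, u_n + (h/2)·k1); k3 = f(s_n + h/2, u_n + (h/2)·k2); k4 = f(s_n + h, u_n + h·k3); u_{n+1} = u_n + (h/6)·(k1 + 2k2 + 2k3 + k4).
s=0.900000, u=-2.190000:
  k1 = f(0.900000, -2.190000) = -0.141954
  k2 = f(1.105000, -2.219101) = -0.272251
  k3 = f(1.105000, -2.245811) = -0.281867
  k4 = f(1.310000, -2.305565) = -0.400990
  u ← -2.190000 + (0.41/6)·(k1 + 2k2 + 2k3 + k4) = -2.302831
u(1.31) ≈ -2.3028

-2.3028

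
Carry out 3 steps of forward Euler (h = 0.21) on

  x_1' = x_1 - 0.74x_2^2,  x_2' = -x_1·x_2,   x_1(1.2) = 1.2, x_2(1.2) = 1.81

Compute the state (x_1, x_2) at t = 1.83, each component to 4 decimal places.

0.8526, 0.8906

Euler on (x_1,x_2): x_1_{n+1} = x_1_n + h·x_1', x_2_{n+1} = x_2_n + h·x_2'.
1.200000: (1.200000, 1.810000); f=(-1.224314, -2.172000) → (0.942894, 1.353880)
1.410000: (0.942894, 1.353880); f=(-0.413519, -1.276565) → (0.856055, 1.085801)
1.620000: (0.856055, 1.085801); f=(-0.016379, -0.929506) → (0.852615, 0.890605)
(x_1(1.83), x_2(1.83)) ≈ (0.8526, 0.8906)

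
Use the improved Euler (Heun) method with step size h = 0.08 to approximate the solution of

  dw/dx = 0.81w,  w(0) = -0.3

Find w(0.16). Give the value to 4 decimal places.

-0.3415

Heun: k1 = f(x_n, w_n); k2 = f(x_n + h, w_n + h·k1); w_{n+1} = w_n + (h/2)·(k1 + k2).
x=0.000000, w=-0.300000:
  k1 = f(0.000000, -0.300000) = -0.243000
  k2 = f(0.080000, -0.319440) = -0.258746
  w ← -0.300000 + (0.08/2)·(-0.243000 + (-0.258746)) = -0.320070
x=0.080000, w=-0.320070:
  k1 = f(0.080000, -0.320070) = -0.259257
  k2 = f(0.160000, -0.340810) = -0.276056
  w ← -0.320070 + (0.08/2)·(-0.259257 + (-0.276056)) = -0.341482
w(0.16) ≈ -0.3415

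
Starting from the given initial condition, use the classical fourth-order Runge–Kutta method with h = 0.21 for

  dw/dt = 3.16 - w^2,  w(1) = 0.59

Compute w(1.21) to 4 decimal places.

RK4: k1 = f(t_n, w_n); k2 = f(t_n + h/2, w_n + (h/2)·k1); k3 = f(t_n + h/2, w_n + (h/2)·k2); k4 = f(t_n + h, w_n + h·k3); w_{n+1} = w_n + (h/6)·(k1 + 2k2 + 2k3 + k4).
t=1.000000, w=0.590000:
  k1 = f(1.000000, 0.590000) = 2.811900
  k2 = f(1.105000, 0.885250) = 2.376333
  k3 = f(1.105000, 0.839515) = 2.455215
  k4 = f(1.210000, 1.105595) = 1.937660
  w ← 0.590000 + (0.21/6)·(k1 + 2k2 + 2k3 + k4) = 1.094443
w(1.21) ≈ 1.0944

1.0944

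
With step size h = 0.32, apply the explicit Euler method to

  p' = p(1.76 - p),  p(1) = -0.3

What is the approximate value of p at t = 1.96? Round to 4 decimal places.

Euler: p_{n+1} = p_n + h·f(t_n, p_n).
t=1.000000, p=-0.300000: f=-0.618000 → p ← -0.300000 + 0.32·(-0.618000) = -0.497760
t=1.320000, p=-0.497760: f=-1.123823 → p ← -0.497760 + 0.32·(-1.123823) = -0.857383
t=1.640000, p=-0.857383: f=-2.244101 → p ← -0.857383 + 0.32·(-2.244101) = -1.575495
p(1.96) ≈ -1.5755

-1.5755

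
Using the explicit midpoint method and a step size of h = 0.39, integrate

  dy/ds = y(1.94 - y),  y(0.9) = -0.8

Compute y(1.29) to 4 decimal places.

-2.3163

Midpoint: k1 = f(s_n, y_n); k2 = f(s_n + h/2, y_n + (h/2)·k1); y_{n+1} = y_n + h·k2.
s=0.900000, y=-0.800000:
  k1 = f(0.900000, -0.800000) = -2.192000
  k2 = f(1.095000, -1.227440) = -3.887843
  y ← -0.800000 + 0.39·(-3.887843) = -2.316259
y(1.29) ≈ -2.3163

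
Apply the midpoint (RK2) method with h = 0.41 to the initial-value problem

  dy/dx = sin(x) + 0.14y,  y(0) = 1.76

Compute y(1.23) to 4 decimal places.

2.7987

Midpoint: k1 = f(x_n, y_n); k2 = f(x_n + h/2, y_n + (h/2)·k1); y_{n+1} = y_n + h·k2.
x=0.000000, y=1.760000:
  k1 = f(0.000000, 1.760000) = 0.246400
  k2 = f(0.205000, 1.810512) = 0.457039
  y ← 1.760000 + 0.41·0.457039 = 1.947386
x=0.410000, y=1.947386:
  k1 = f(0.410000, 1.947386) = 0.671243
  k2 = f(0.615000, 2.084991) = 0.868857
  y ← 1.947386 + 0.41·0.868857 = 2.303617
x=0.820000, y=2.303617:
  k1 = f(0.820000, 2.303617) = 1.053652
  k2 = f(1.025000, 2.519616) = 1.207460
  y ← 2.303617 + 0.41·1.207460 = 2.798676
y(1.23) ≈ 2.7987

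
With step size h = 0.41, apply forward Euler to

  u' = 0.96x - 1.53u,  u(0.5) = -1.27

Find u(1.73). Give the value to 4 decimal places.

0.6146

Euler: u_{n+1} = u_n + h·f(x_n, u_n).
x=0.500000, u=-1.270000: f=2.423100 → u ← -1.270000 + 0.41·2.423100 = -0.276529
x=0.910000, u=-0.276529: f=1.296689 → u ← -0.276529 + 0.41·1.296689 = 0.255114
x=1.320000, u=0.255114: f=0.876876 → u ← 0.255114 + 0.41·0.876876 = 0.614633
u(1.73) ≈ 0.6146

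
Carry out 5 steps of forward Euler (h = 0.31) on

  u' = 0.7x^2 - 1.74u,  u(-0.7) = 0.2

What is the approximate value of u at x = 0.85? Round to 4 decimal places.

0.0810

Euler: u_{n+1} = u_n + h·f(x_n, u_n).
x=-0.700000, u=0.200000: f=-0.005000 → u ← 0.200000 + 0.31·(-0.005000) = 0.198450
x=-0.390000, u=0.198450: f=-0.238833 → u ← 0.198450 + 0.31·(-0.238833) = 0.124412
x=-0.080000, u=0.124412: f=-0.211996 → u ← 0.124412 + 0.31·(-0.211996) = 0.058693
x=0.230000, u=0.058693: f=-0.065096 → u ← 0.058693 + 0.31·(-0.065096) = 0.038513
x=0.540000, u=0.038513: f=0.137107 → u ← 0.038513 + 0.31·0.137107 = 0.081016
u(0.85) ≈ 0.0810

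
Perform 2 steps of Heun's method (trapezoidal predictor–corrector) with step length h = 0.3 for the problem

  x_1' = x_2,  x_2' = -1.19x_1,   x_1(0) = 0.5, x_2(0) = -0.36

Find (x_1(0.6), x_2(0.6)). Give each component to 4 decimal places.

Heun on (x_1,x_2): k1 = f(t_n, state_n); k2 = f(t_n + h, state_n + h·k1); state_{n+1} = state_n + (h/2)·(k1 + k2).
0.000000: (0.500000, -0.360000)
  k1 = (-0.360000, -0.595000)
  predictor → (0.392000, -0.538500)
  k2 = (-0.538500, -0.466480)
  → (0.365225, -0.519222)
0.300000: (0.365225, -0.519222)
  k1 = (-0.519222, -0.434618)
  predictor → (0.209458, -0.649607)
  k2 = (-0.649607, -0.249255)
  → (0.189901, -0.621803)
(x_1(0.6), x_2(0.6)) ≈ (0.1899, -0.6218)

0.1899, -0.6218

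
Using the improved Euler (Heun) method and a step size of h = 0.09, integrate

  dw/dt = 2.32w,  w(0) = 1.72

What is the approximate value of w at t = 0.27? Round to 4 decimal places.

Heun: k1 = f(t_n, w_n); k2 = f(t_n + h, w_n + h·k1); w_{n+1} = w_n + (h/2)·(k1 + k2).
t=0.000000, w=1.720000:
  k1 = f(0.000000, 1.720000) = 3.990400
  k2 = f(0.090000, 2.079136) = 4.823596
  w ← 1.720000 + (0.09/2)·(3.990400 + 4.823596) = 2.116630
t=0.090000, w=2.116630:
  k1 = f(0.090000, 2.116630) = 4.910581
  k2 = f(0.180000, 2.558582) = 5.935910
  w ← 2.116630 + (0.09/2)·(4.910581 + 5.935910) = 2.604722
t=0.180000, w=2.604722:
  k1 = f(0.180000, 2.604722) = 6.042955
  k2 = f(0.270000, 3.148588) = 7.304724
  w ← 2.604722 + (0.09/2)·(6.042955 + 7.304724) = 3.205367
w(0.27) ≈ 3.2054

3.2054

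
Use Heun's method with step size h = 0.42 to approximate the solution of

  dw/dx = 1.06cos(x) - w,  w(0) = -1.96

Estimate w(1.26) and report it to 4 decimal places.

-0.1041

Heun: k1 = f(x_n, w_n); k2 = f(x_n + h, w_n + h·k1); w_{n+1} = w_n + (h/2)·(k1 + k2).
x=0.000000, w=-1.960000:
  k1 = f(0.000000, -1.960000) = 3.020000
  k2 = f(0.420000, -0.691600) = 1.659474
  w ← -1.960000 + (0.42/2)·(3.020000 + 1.659474) = -0.977310
x=0.420000, w=-0.977310:
  k1 = f(0.420000, -0.977310) = 1.945185
  k2 = f(0.840000, -0.160333) = 0.867843
  w ← -0.977310 + (0.42/2)·(1.945185 + 0.867843) = -0.386574
x=0.840000, w=-0.386574:
  k1 = f(0.840000, -0.386574) = 1.094085
  k2 = f(1.260000, 0.072941) = 0.251225
  w ← -0.386574 + (0.42/2)·(1.094085 + 0.251225) = -0.104059
w(1.26) ≈ -0.1041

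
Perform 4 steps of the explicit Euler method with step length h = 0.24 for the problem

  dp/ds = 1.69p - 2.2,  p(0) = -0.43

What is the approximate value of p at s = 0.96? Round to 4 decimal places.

Euler: p_{n+1} = p_n + h·f(s_n, p_n).
s=0.000000, p=-0.430000: f=-2.926700 → p ← -0.430000 + 0.24·(-2.926700) = -1.132408
s=0.240000, p=-1.132408: f=-4.113770 → p ← -1.132408 + 0.24·(-4.113770) = -2.119713
s=0.480000, p=-2.119713: f=-5.782314 → p ← -2.119713 + 0.24·(-5.782314) = -3.507468
s=0.720000, p=-3.507468: f=-8.127621 → p ← -3.507468 + 0.24·(-8.127621) = -5.458097
p(0.96) ≈ -5.4581

-5.4581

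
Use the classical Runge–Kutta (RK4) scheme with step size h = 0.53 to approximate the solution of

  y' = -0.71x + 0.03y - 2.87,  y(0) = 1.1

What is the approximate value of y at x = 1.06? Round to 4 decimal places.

RK4: k1 = f(x_n, y_n); k2 = f(x_n + h/2, y_n + (h/2)·k1); k3 = f(x_n + h/2, y_n + (h/2)·k2); k4 = f(x_n + h, y_n + h·k3); y_{n+1} = y_n + (h/6)·(k1 + 2k2 + 2k3 + k4).
x=0.000000, y=1.100000:
  k1 = f(0.000000, 1.100000) = -2.837000
  k2 = f(0.265000, 0.348195) = -3.047704
  k3 = f(0.265000, 0.292358) = -3.049379
  k4 = f(0.530000, -0.516171) = -3.261785
  y ← 1.100000 + (0.53/6)·(k1 + 2k2 + 2k3 + k4) = -0.515877
x=0.530000, y=-0.515877:
  k1 = f(0.530000, -0.515877) = -3.261776
  k2 = f(0.795000, -1.380248) = -3.475857
  k3 = f(0.795000, -1.436980) = -3.477559
  k4 = f(1.060000, -2.358984) = -3.693370
  y ← -0.515877 + (0.53/6)·(k1 + 2k2 + 2k3 + k4) = -2.358686
y(1.06) ≈ -2.3587

-2.3587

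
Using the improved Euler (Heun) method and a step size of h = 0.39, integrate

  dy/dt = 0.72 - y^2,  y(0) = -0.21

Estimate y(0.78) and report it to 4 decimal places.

0.3190

Heun: k1 = f(t_n, y_n); k2 = f(t_n + h, y_n + h·k1); y_{n+1} = y_n + (h/2)·(k1 + k2).
t=0.000000, y=-0.210000:
  k1 = f(0.000000, -0.210000) = 0.675900
  k2 = f(0.390000, 0.053601) = 0.717127
  y ← -0.210000 + (0.39/2)·(0.675900 + 0.717127) = 0.061640
t=0.390000, y=0.061640:
  k1 = f(0.390000, 0.061640) = 0.716200
  k2 = f(0.780000, 0.340958) = 0.603747
  y ← 0.061640 + (0.39/2)·(0.716200 + 0.603747) = 0.319030
y(0.78) ≈ 0.3190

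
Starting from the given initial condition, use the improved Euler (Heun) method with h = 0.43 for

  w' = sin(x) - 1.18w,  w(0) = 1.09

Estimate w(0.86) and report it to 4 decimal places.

Heun: k1 = f(x_n, w_n); k2 = f(x_n + h, w_n + h·k1); w_{n+1} = w_n + (h/2)·(k1 + k2).
x=0.000000, w=1.090000:
  k1 = f(0.000000, 1.090000) = -1.286200
  k2 = f(0.430000, 0.536934) = -0.216711
  w ← 1.090000 + (0.43/2)·(-1.286200 + (-0.216711)) = 0.766874
x=0.430000, w=0.766874:
  k1 = f(0.430000, 0.766874) = -0.488041
  k2 = f(0.860000, 0.557017) = 0.100563
  w ← 0.766874 + (0.43/2)·(-0.488041 + 0.100563) = 0.683566
w(0.86) ≈ 0.6836

0.6836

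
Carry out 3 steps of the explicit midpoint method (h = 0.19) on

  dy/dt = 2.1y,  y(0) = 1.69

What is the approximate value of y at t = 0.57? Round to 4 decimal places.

5.4631

Midpoint: k1 = f(t_n, y_n); k2 = f(t_n + h/2, y_n + (h/2)·k1); y_{n+1} = y_n + h·k2.
t=0.000000, y=1.690000:
  k1 = f(0.000000, 1.690000) = 3.549000
  k2 = f(0.095000, 2.027155) = 4.257026
  y ← 1.690000 + 0.19·4.257026 = 2.498835
t=0.190000, y=2.498835:
  k1 = f(0.190000, 2.498835) = 5.247553
  k2 = f(0.285000, 2.997352) = 6.294440
  y ← 2.498835 + 0.19·6.294440 = 3.694778
t=0.380000, y=3.694778:
  k1 = f(0.380000, 3.694778) = 7.759035
  k2 = f(0.475000, 4.431887) = 9.306962
  y ← 3.694778 + 0.19·9.306962 = 5.463101
y(0.57) ≈ 5.4631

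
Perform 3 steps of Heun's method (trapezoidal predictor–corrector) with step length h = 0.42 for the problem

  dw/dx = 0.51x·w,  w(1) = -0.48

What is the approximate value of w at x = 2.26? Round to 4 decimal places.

-1.3407

Heun: k1 = f(x_n, w_n); k2 = f(x_n + h, w_n + h·k1); w_{n+1} = w_n + (h/2)·(k1 + k2).
x=1.000000, w=-0.480000:
  k1 = f(1.000000, -0.480000) = -0.244800
  k2 = f(1.420000, -0.582816) = -0.422075
  w ← -0.480000 + (0.42/2)·(-0.244800 + (-0.422075)) = -0.620044
x=1.420000, w=-0.620044:
  k1 = f(1.420000, -0.620044) = -0.449036
  k2 = f(1.840000, -0.808639) = -0.758827
  w ← -0.620044 + (0.42/2)·(-0.449036 + (-0.758827)) = -0.873695
x=1.840000, w=-0.873695:
  k1 = f(1.840000, -0.873695) = -0.819875
  k2 = f(2.260000, -1.218043) = -1.403916
  w ← -0.873695 + (0.42/2)·(-0.819875 + (-1.403916)) = -1.340691
w(2.26) ≈ -1.3407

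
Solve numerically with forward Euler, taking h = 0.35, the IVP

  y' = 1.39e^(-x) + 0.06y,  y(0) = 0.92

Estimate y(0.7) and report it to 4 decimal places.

Euler: y_{n+1} = y_n + h·f(x_n, y_n).
x=0.000000, y=0.920000: f=1.445200 → y ← 0.920000 + 0.35·1.445200 = 1.425820
x=0.350000, y=1.425820: f=1.065066 → y ← 1.425820 + 0.35·1.065066 = 1.798593
y(0.7) ≈ 1.7986

1.7986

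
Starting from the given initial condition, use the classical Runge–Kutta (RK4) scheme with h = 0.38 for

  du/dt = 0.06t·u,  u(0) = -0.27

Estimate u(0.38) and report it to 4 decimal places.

-0.2712

RK4: k1 = f(t_n, u_n); k2 = f(t_n + h/2, u_n + (h/2)·k1); k3 = f(t_n + h/2, u_n + (h/2)·k2); k4 = f(t_n + h, u_n + h·k3); u_{n+1} = u_n + (h/6)·(k1 + 2k2 + 2k3 + k4).
t=0.000000, u=-0.270000:
  k1 = f(0.000000, -0.270000) = 0.000000
  k2 = f(0.190000, -0.270000) = -0.003078
  k3 = f(0.190000, -0.270585) = -0.003085
  k4 = f(0.380000, -0.271172) = -0.006183
  u ← -0.270000 + (0.38/6)·(k1 + 2k2 + 2k3 + k4) = -0.271172
u(0.38) ≈ -0.2712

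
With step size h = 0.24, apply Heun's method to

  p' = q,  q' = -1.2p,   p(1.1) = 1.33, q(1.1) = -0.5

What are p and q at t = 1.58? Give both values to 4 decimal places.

Heun on (p,q): k1 = f(t_n, state_n); k2 = f(t_n + h, state_n + h·k1); state_{n+1} = state_n + (h/2)·(k1 + k2).
1.100000: (1.330000, -0.500000)
  k1 = (-0.500000, -1.596000)
  predictor → (1.210000, -0.883040)
  k2 = (-0.883040, -1.452000)
  → (1.164035, -0.865760)
1.340000: (1.164035, -0.865760)
  k1 = (-0.865760, -1.396842)
  predictor → (0.956253, -1.201002)
  k2 = (-1.201002, -1.147503)
  → (0.916024, -1.171081)
(p(1.58), q(1.58)) ≈ (0.9160, -1.1711)

0.9160, -1.1711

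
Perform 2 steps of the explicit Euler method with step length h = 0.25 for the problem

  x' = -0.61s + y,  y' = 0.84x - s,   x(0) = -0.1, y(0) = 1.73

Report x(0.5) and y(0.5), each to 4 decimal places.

0.7216, 1.7163

Euler on (x,y): x_{n+1} = x_n + h·x', y_{n+1} = y_n + h·y'.
0.000000: (-0.100000, 1.730000); f=(1.730000, -0.084000) → (0.332500, 1.709000)
0.250000: (0.332500, 1.709000); f=(1.556500, 0.029300) → (0.721625, 1.716325)
(x(0.5), y(0.5)) ≈ (0.7216, 1.7163)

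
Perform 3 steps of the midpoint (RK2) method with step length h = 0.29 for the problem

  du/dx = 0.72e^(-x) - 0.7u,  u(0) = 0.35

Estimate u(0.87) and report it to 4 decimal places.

0.4847

Midpoint: k1 = f(x_n, u_n); k2 = f(x_n + h/2, u_n + (h/2)·k1); u_{n+1} = u_n + h·k2.
x=0.000000, u=0.350000:
  k1 = f(0.000000, 0.350000) = 0.475000
  k2 = f(0.145000, 0.418875) = 0.329604
  u ← 0.350000 + 0.29·0.329604 = 0.445585
x=0.290000, u=0.445585:
  k1 = f(0.290000, 0.445585) = 0.226840
  k2 = f(0.435000, 0.478477) = 0.131097
  u ← 0.445585 + 0.29·0.131097 = 0.483603
x=0.580000, u=0.483603:
  k1 = f(0.580000, 0.483603) = 0.064605
  k2 = f(0.725000, 0.492971) = 0.003634
  u ← 0.483603 + 0.29·0.003634 = 0.484657
u(0.87) ≈ 0.4847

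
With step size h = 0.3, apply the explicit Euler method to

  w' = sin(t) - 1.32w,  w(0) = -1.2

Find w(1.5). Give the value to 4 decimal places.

Euler: w_{n+1} = w_n + h·f(t_n, w_n).
t=0.000000, w=-1.200000: f=1.584000 → w ← -1.200000 + 0.3·1.584000 = -0.724800
t=0.300000, w=-0.724800: f=1.252256 → w ← -0.724800 + 0.3·1.252256 = -0.349123
t=0.600000, w=-0.349123: f=1.025485 → w ← -0.349123 + 0.3·1.025485 = -0.041478
t=0.900000, w=-0.041478: f=0.838077 → w ← -0.041478 + 0.3·0.838077 = 0.209946
t=1.200000, w=0.209946: f=0.654911 → w ← 0.209946 + 0.3·0.654911 = 0.406419
w(1.5) ≈ 0.4064

0.4064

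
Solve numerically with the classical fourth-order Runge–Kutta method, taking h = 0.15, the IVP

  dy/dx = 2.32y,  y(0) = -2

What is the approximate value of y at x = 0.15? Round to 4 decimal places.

-2.8324

RK4: k1 = f(x_n, y_n); k2 = f(x_n + h/2, y_n + (h/2)·k1); k3 = f(x_n + h/2, y_n + (h/2)·k2); k4 = f(x_n + h, y_n + h·k3); y_{n+1} = y_n + (h/6)·(k1 + 2k2 + 2k3 + k4).
x=0.000000, y=-2.000000:
  k1 = f(0.000000, -2.000000) = -4.640000
  k2 = f(0.075000, -2.348000) = -5.447360
  k3 = f(0.075000, -2.408552) = -5.587841
  k4 = f(0.150000, -2.838176) = -6.584569
  y ← -2.000000 + (0.15/6)·(k1 + 2k2 + 2k3 + k4) = -2.832374
y(0.15) ≈ -2.8324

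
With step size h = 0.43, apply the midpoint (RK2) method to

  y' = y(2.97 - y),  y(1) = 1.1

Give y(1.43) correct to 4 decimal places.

2.0468

Midpoint: k1 = f(t_n, y_n); k2 = f(t_n + h/2, y_n + (h/2)·k1); y_{n+1} = y_n + h·k2.
t=1.000000, y=1.100000:
  k1 = f(1.000000, 1.100000) = 2.057000
  k2 = f(1.215000, 1.542255) = 2.201947
  y ← 1.100000 + 0.43·2.201947 = 2.046837
y(1.43) ≈ 2.0468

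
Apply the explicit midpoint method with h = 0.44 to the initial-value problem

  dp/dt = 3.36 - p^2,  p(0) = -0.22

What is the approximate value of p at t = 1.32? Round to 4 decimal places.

1.6412

Midpoint: k1 = f(t_n, p_n); k2 = f(t_n + h/2, p_n + (h/2)·k1); p_{n+1} = p_n + h·k2.
t=0.000000, p=-0.220000:
  k1 = f(0.000000, -0.220000) = 3.311600
  k2 = f(0.220000, 0.508552) = 3.101375
  p ← -0.220000 + 0.44·3.101375 = 1.144605
t=0.440000, p=1.144605:
  k1 = f(0.440000, 1.144605) = 2.049880
  k2 = f(0.660000, 1.595578) = 0.814129
  p ← 1.144605 + 0.44·0.814129 = 1.502822
t=0.880000, p=1.502822:
  k1 = f(0.880000, 1.502822) = 1.101526
  k2 = f(1.100000, 1.745158) = 0.314425
  p ← 1.502822 + 0.44·0.314425 = 1.641169
p(1.32) ≈ 1.6412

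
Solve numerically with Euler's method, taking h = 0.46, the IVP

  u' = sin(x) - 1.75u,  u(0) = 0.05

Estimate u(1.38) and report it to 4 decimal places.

Euler: u_{n+1} = u_n + h·f(x_n, u_n).
x=0.000000, u=0.050000: f=-0.087500 → u ← 0.050000 + 0.46·(-0.087500) = 0.009750
x=0.460000, u=0.009750: f=0.426886 → u ← 0.009750 + 0.46·0.426886 = 0.206117
x=0.920000, u=0.206117: f=0.434896 → u ← 0.206117 + 0.46·0.434896 = 0.406170
u(1.38) ≈ 0.4062

0.4062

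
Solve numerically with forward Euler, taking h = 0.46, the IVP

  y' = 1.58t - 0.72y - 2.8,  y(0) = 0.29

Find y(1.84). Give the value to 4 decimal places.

Euler: y_{n+1} = y_n + h·f(t_n, y_n).
t=0.000000, y=0.290000: f=-3.008800 → y ← 0.290000 + 0.46·(-3.008800) = -1.094048
t=0.460000, y=-1.094048: f=-1.285485 → y ← -1.094048 + 0.46·(-1.285485) = -1.685371
t=0.920000, y=-1.685371: f=-0.132933 → y ← -1.685371 + 0.46·(-0.132933) = -1.746520
t=1.380000, y=-1.746520: f=0.637895 → y ← -1.746520 + 0.46·0.637895 = -1.453089
y(1.84) ≈ -1.4531

-1.4531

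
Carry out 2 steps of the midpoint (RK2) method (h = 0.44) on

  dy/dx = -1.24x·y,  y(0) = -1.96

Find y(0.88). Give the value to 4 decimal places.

Midpoint: k1 = f(x_n, y_n); k2 = f(x_n + h/2, y_n + (h/2)·k1); y_{n+1} = y_n + h·k2.
x=0.000000, y=-1.960000:
  k1 = f(0.000000, -1.960000) = 0.000000
  k2 = f(0.220000, -1.960000) = 0.534688
  y ← -1.960000 + 0.44·0.534688 = -1.724737
x=0.440000, y=-1.724737:
  k1 = f(0.440000, -1.724737) = 0.941017
  k2 = f(0.660000, -1.517714) = 1.242097
  y ← -1.724737 + 0.44·1.242097 = -1.178215
y(0.88) ≈ -1.1782

-1.1782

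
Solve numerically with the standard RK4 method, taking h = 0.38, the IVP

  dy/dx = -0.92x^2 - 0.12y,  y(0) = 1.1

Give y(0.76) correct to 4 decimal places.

RK4: k1 = f(x_n, y_n); k2 = f(x_n + h/2, y_n + (h/2)·k1); k3 = f(x_n + h/2, y_n + (h/2)·k2); k4 = f(x_n + h, y_n + h·k3); y_{n+1} = y_n + (h/6)·(k1 + 2k2 + 2k3 + k4).
x=0.000000, y=1.100000:
  k1 = f(0.000000, 1.100000) = -0.132000
  k2 = f(0.190000, 1.074920) = -0.162202
  k3 = f(0.190000, 1.069182) = -0.161514
  k4 = f(0.380000, 1.038625) = -0.257483
  y ← 1.100000 + (0.38/6)·(k1 + 2k2 + 2k3 + k4) = 1.034329
x=0.380000, y=1.034329:
  k1 = f(0.380000, 1.034329) = -0.256967
  k2 = f(0.570000, 0.985505) = -0.417169
  k3 = f(0.570000, 0.955067) = -0.413516
  k4 = f(0.760000, 0.877193) = -0.636655
  y ← 1.034329 + (0.38/6)·(k1 + 2k2 + 2k3 + k4) = 0.872513
y(0.76) ≈ 0.8725

0.8725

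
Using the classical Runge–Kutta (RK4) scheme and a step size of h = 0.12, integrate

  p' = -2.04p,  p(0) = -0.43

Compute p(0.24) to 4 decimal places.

RK4: k1 = f(s_n, p_n); k2 = f(s_n + h/2, p_n + (h/2)·k1); k3 = f(s_n + h/2, p_n + (h/2)·k2); k4 = f(s_n + h, p_n + h·k3); p_{n+1} = p_n + (h/6)·(k1 + 2k2 + 2k3 + k4).
s=0.000000, p=-0.430000:
  k1 = f(0.000000, -0.430000) = 0.877200
  k2 = f(0.060000, -0.377368) = 0.769831
  k3 = f(0.060000, -0.383810) = 0.782973
  k4 = f(0.120000, -0.336043) = 0.685528
  p ← -0.430000 + (0.12/6)·(k1 + 2k2 + 2k3 + k4) = -0.336633
s=0.120000, p=-0.336633:
  k1 = f(0.120000, -0.336633) = 0.686732
  k2 = f(0.180000, -0.295429) = 0.602676
  k3 = f(0.180000, -0.300473) = 0.612964
  k4 = f(0.240000, -0.263078) = 0.536678
  p ← -0.336633 + (0.12/6)·(k1 + 2k2 + 2k3 + k4) = -0.263539
p(0.24) ≈ -0.2635

-0.2635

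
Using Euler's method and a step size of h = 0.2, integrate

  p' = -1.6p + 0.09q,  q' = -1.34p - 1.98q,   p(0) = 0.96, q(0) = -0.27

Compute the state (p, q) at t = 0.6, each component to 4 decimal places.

Euler on (p,q): p_{n+1} = p_n + h·p', q_{n+1} = q_n + h·q'.
0.000000: (0.960000, -0.270000); f=(-1.560300, -0.751800) → (0.647940, -0.420360)
0.200000: (0.647940, -0.420360); f=(-1.074536, -0.035927) → (0.433033, -0.427545)
0.400000: (0.433033, -0.427545); f=(-0.731331, 0.266276) → (0.286766, -0.374290)
(p(0.6), q(0.6)) ≈ (0.2868, -0.3743)

0.2868, -0.3743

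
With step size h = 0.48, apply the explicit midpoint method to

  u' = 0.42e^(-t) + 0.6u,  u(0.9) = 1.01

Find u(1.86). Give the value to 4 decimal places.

1.9338

Midpoint: k1 = f(t_n, u_n); k2 = f(t_n + h/2, u_n + (h/2)·k1); u_{n+1} = u_n + h·k2.
t=0.900000, u=1.010000:
  k1 = f(0.900000, 1.010000) = 0.776759
  k2 = f(1.140000, 1.196422) = 0.852177
  u ← 1.010000 + 0.48·0.852177 = 1.419045
t=1.380000, u=1.419045:
  k1 = f(1.380000, 1.419045) = 0.957090
  k2 = f(1.620000, 1.648747) = 1.072365
  u ← 1.419045 + 0.48·1.072365 = 1.933781
u(1.86) ≈ 1.9338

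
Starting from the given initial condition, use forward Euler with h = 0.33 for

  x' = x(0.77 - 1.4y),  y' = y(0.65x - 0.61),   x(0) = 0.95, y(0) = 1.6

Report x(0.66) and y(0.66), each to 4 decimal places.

0.2510, 1.4494

Euler on (x,y): x_{n+1} = x_n + h·x', y_{n+1} = y_n + h·y'.
0.000000: (0.950000, 1.600000); f=(-1.396500, 0.012000) → (0.489155, 1.603960)
0.330000: (0.489155, 1.603960); f=(-0.721770, -0.468435) → (0.250971, 1.449376)
(x(0.66), y(0.66)) ≈ (0.2510, 1.4494)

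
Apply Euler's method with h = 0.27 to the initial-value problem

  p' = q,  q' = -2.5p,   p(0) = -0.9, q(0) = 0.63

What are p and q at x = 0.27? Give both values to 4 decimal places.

Euler on (p,q): p_{n+1} = p_n + h·p', q_{n+1} = q_n + h·q'.
0.000000: (-0.900000, 0.630000); f=(0.630000, 2.250000) → (-0.729900, 1.237500)
(p(0.27), q(0.27)) ≈ (-0.7299, 1.2375)

-0.7299, 1.2375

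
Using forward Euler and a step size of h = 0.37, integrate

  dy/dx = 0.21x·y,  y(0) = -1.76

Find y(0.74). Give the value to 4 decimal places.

-1.8106

Euler: y_{n+1} = y_n + h·f(x_n, y_n).
x=0.000000, y=-1.760000: f=0.000000 → y ← -1.760000 + 0.37·0.000000 = -1.760000
x=0.370000, y=-1.760000: f=-0.136752 → y ← -1.760000 + 0.37·(-0.136752) = -1.810598
y(0.74) ≈ -1.8106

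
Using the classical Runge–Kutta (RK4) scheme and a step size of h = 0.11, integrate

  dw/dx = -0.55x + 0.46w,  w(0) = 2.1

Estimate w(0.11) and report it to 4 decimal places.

2.2056

RK4: k1 = f(x_n, w_n); k2 = f(x_n + h/2, w_n + (h/2)·k1); k3 = f(x_n + h/2, w_n + (h/2)·k2); k4 = f(x_n + h, w_n + h·k3); w_{n+1} = w_n + (h/6)·(k1 + 2k2 + 2k3 + k4).
x=0.000000, w=2.100000:
  k1 = f(0.000000, 2.100000) = 0.966000
  k2 = f(0.055000, 2.153130) = 0.960190
  k3 = f(0.055000, 2.152810) = 0.960043
  k4 = f(0.110000, 2.205605) = 0.954078
  w ← 2.100000 + (0.11/6)·(k1 + 2k2 + 2k3 + k4) = 2.205610
w(0.11) ≈ 2.2056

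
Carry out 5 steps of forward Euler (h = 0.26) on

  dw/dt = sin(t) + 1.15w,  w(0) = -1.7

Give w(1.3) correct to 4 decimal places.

Euler: w_{n+1} = w_n + h·f(t_n, w_n).
t=0.000000, w=-1.700000: f=-1.955000 → w ← -1.700000 + 0.26·(-1.955000) = -2.208300
t=0.260000, w=-2.208300: f=-2.282464 → w ← -2.208300 + 0.26·(-2.282464) = -2.801741
t=0.520000, w=-2.801741: f=-2.725122 → w ← -2.801741 + 0.26·(-2.725122) = -3.510272
t=0.780000, w=-3.510272: f=-3.333534 → w ← -3.510272 + 0.26·(-3.333534) = -4.376991
t=1.040000, w=-4.376991: f=-4.171136 → w ← -4.376991 + 0.26·(-4.171136) = -5.461486
w(1.3) ≈ -5.4615

-5.4615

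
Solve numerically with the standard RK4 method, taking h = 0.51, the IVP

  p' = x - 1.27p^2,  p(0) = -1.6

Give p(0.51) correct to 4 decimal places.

-14.6421

RK4: k1 = f(x_n, p_n); k2 = f(x_n + h/2, p_n + (h/2)·k1); k3 = f(x_n + h/2, p_n + (h/2)·k2); k4 = f(x_n + h, p_n + h·k3); p_{n+1} = p_n + (h/6)·(k1 + 2k2 + 2k3 + k4).
x=0.000000, p=-1.600000:
  k1 = f(0.000000, -1.600000) = -3.251200
  k2 = f(0.255000, -2.429056) = -7.238398
  k3 = f(0.255000, -3.445791) = -14.824317
  k4 = f(0.510000, -9.160402) = -106.059462
  p ← -1.600000 + (0.51/6)·(k1 + 2k2 + 2k3 + k4) = -14.642068
p(0.51) ≈ -14.6421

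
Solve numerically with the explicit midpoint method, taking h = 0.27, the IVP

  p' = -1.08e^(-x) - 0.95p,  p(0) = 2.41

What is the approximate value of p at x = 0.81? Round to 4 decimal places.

0.7413

Midpoint: k1 = f(x_n, p_n); k2 = f(x_n + h/2, p_n + (h/2)·k1); p_{n+1} = p_n + h·k2.
x=0.000000, p=2.410000:
  k1 = f(0.000000, 2.410000) = -3.369500
  k2 = f(0.135000, 1.955118) = -2.800975
  p ← 2.410000 + 0.27·(-2.800975) = 1.653737
x=0.270000, p=1.653737:
  k1 = f(0.270000, 1.653737) = -2.395500
  k2 = f(0.405000, 1.330344) = -1.984162
  p ← 1.653737 + 0.27·(-1.984162) = 1.118013
x=0.540000, p=1.118013:
  k1 = f(0.540000, 1.118013) = -1.691481
  k2 = f(0.675000, 0.889663) = -1.395069
  p ← 1.118013 + 0.27·(-1.395069) = 0.741344
p(0.81) ≈ 0.7413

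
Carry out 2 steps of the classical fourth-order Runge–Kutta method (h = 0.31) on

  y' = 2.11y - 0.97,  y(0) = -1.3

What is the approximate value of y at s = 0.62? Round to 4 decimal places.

RK4: k1 = f(s_n, y_n); k2 = f(s_n + h/2, y_n + (h/2)·k1); k3 = f(s_n + h/2, y_n + (h/2)·k2); k4 = f(s_n + h, y_n + h·k3); y_{n+1} = y_n + (h/6)·(k1 + 2k2 + 2k3 + k4).
s=0.000000, y=-1.300000:
  k1 = f(0.000000, -1.300000) = -3.713000
  k2 = f(0.155000, -1.875515) = -4.927337
  k3 = f(0.155000, -2.063737) = -5.324485
  k4 = f(0.310000, -2.950590) = -7.195746
  y ← -1.300000 + (0.31/6)·(k1 + 2k2 + 2k3 + k4) = -2.922973
s=0.310000, y=-2.922973:
  k1 = f(0.310000, -2.922973) = -7.137474
  k2 = f(0.465000, -4.029282) = -9.471785
  k3 = f(0.465000, -4.391100) = -10.235221
  k4 = f(0.620000, -6.095892) = -13.832332
  y ← -2.922973 + (0.31/6)·(k1 + 2k2 + 2k3 + k4) = -6.042804
y(0.62) ≈ -6.0428

-6.0428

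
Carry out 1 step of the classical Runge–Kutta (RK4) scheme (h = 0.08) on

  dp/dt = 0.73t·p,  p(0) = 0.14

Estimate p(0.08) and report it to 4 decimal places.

0.1403

RK4: k1 = f(t_n, p_n); k2 = f(t_n + h/2, p_n + (h/2)·k1); k3 = f(t_n + h/2, p_n + (h/2)·k2); k4 = f(t_n + h, p_n + h·k3); p_{n+1} = p_n + (h/6)·(k1 + 2k2 + 2k3 + k4).
t=0.000000, p=0.140000:
  k1 = f(0.000000, 0.140000) = 0.000000
  k2 = f(0.040000, 0.140000) = 0.004088
  k3 = f(0.040000, 0.140164) = 0.004093
  k4 = f(0.080000, 0.140327) = 0.008195
  p ← 0.140000 + (0.08/6)·(k1 + 2k2 + 2k3 + k4) = 0.140327
p(0.08) ≈ 0.1403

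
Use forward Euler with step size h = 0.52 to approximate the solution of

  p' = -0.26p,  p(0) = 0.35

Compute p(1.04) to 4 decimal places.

Euler: p_{n+1} = p_n + h·f(x_n, p_n).
x=0.000000, p=0.350000: f=-0.091000 → p ← 0.350000 + 0.52·(-0.091000) = 0.302680
x=0.520000, p=0.302680: f=-0.078697 → p ← 0.302680 + 0.52·(-0.078697) = 0.261758
p(1.04) ≈ 0.2618

0.2618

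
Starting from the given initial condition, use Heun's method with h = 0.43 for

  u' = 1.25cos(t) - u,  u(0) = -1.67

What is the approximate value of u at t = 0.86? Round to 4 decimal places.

-0.1550

Heun: k1 = f(t_n, u_n); k2 = f(t_n + h, u_n + h·k1); u_{n+1} = u_n + (h/2)·(k1 + k2).
t=0.000000, u=-1.670000:
  k1 = f(0.000000, -1.670000) = 2.920000
  k2 = f(0.430000, -0.414400) = 1.550607
  u ← -1.670000 + (0.43/2)·(2.920000 + 1.550607) = -0.708819
t=0.430000, u=-0.708819:
  k1 = f(0.430000, -0.708819) = 1.845027
  k2 = f(0.860000, 0.084542) = 0.731005
  u ← -0.708819 + (0.43/2)·(1.845027 + 0.731005) = -0.154973
u(0.86) ≈ -0.1550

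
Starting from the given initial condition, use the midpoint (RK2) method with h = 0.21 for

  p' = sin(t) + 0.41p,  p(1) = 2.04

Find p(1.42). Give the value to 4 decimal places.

Midpoint: k1 = f(t_n, p_n); k2 = f(t_n + h/2, p_n + (h/2)·k1); p_{n+1} = p_n + h·k2.
t=1.000000, p=2.040000:
  k1 = f(1.000000, 2.040000) = 1.677871
  k2 = f(1.105000, 2.216176) = 1.802097
  p ← 2.040000 + 0.21·1.802097 = 2.418440
t=1.210000, p=2.418440:
  k1 = f(1.210000, 2.418440) = 1.927177
  k2 = f(1.315000, 2.620794) = 2.041988
  p ← 2.418440 + 0.21·2.041988 = 2.847258
p(1.42) ≈ 2.8473

2.8473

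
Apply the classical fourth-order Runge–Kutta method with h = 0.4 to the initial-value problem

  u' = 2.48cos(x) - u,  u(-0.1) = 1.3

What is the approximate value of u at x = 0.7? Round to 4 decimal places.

1.8324

RK4: k1 = f(x_n, u_n); k2 = f(x_n + h/2, u_n + (h/2)·k1); k3 = f(x_n + h/2, u_n + (h/2)·k2); k4 = f(x_n + h, u_n + h·k3); u_{n+1} = u_n + (h/6)·(k1 + 2k2 + 2k3 + k4).
x=-0.100000, u=1.300000:
  k1 = f(-0.100000, 1.300000) = 1.167610
  k2 = f(0.100000, 1.533522) = 0.934088
  k3 = f(0.100000, 1.486818) = 0.980793
  k4 = f(0.300000, 1.692317) = 0.676917
  u ← 1.300000 + (0.4/6)·(k1 + 2k2 + 2k3 + k4) = 1.678286
x=0.300000, u=1.678286:
  k1 = f(0.300000, 1.678286) = 0.690949
  k2 = f(0.500000, 1.816476) = 0.359929
  k3 = f(0.500000, 1.750272) = 0.426133
  k4 = f(0.700000, 1.848739) = 0.048069
  u ← 1.678286 + (0.4/6)·(k1 + 2k2 + 2k3 + k4) = 1.832362
u(0.7) ≈ 1.8324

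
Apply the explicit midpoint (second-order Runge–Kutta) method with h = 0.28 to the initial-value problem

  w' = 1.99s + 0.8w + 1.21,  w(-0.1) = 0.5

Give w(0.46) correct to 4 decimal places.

1.8370

Midpoint: k1 = f(s_n, w_n); k2 = f(s_n + h/2, w_n + (h/2)·k1); w_{n+1} = w_n + h·k2.
s=-0.100000, w=0.500000:
  k1 = f(-0.100000, 0.500000) = 1.411000
  k2 = f(0.040000, 0.697540) = 1.847632
  w ← 0.500000 + 0.28·1.847632 = 1.017337
s=0.180000, w=1.017337:
  k1 = f(0.180000, 1.017337) = 2.382070
  k2 = f(0.320000, 1.350827) = 2.927461
  w ← 1.017337 + 0.28·2.927461 = 1.837026
w(0.46) ≈ 1.8370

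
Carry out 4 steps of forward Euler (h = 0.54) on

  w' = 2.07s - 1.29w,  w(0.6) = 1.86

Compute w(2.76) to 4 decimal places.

3.2031

Euler: w_{n+1} = w_n + h·f(s_n, w_n).
s=0.600000, w=1.860000: f=-1.157400 → w ← 1.860000 + 0.54·(-1.157400) = 1.235004
s=1.140000, w=1.235004: f=0.766645 → w ← 1.235004 + 0.54·0.766645 = 1.648992
s=1.680000, w=1.648992: f=1.350400 → w ← 1.648992 + 0.54·1.350400 = 2.378208
s=2.220000, w=2.378208: f=1.527511 → w ← 2.378208 + 0.54·1.527511 = 3.203064
w(2.76) ≈ 3.2031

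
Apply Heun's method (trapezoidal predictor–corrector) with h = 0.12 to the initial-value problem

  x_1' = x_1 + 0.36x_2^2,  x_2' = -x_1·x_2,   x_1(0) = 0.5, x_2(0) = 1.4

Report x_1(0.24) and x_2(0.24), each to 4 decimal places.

Heun on (x_1,x_2): k1 = f(s_n, state_n); k2 = f(s_n + h, state_n + h·k1); state_{n+1} = state_n + (h/2)·(k1 + k2).
0.000000: (0.500000, 1.400000)
  k1 = (1.205600, -0.700000)
  predictor → (0.644672, 1.316000)
  k2 = (1.268140, -0.848388)
  → (0.648424, 1.307097)
0.120000: (0.648424, 1.307097)
  k1 = (1.263485, -0.847553)
  predictor → (0.800043, 1.205390)
  k2 = (1.323110, -0.964364)
  → (0.803620, 1.198382)
(x_1(0.24), x_2(0.24)) ≈ (0.8036, 1.1984)

0.8036, 1.1984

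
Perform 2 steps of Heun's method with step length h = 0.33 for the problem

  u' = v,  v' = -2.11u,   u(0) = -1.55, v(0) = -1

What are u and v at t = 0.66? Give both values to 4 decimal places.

-1.4423, 1.3569

Heun on (u,v): k1 = f(t_n, state_n); k2 = f(t_n + h, state_n + h·k1); state_{n+1} = state_n + (h/2)·(k1 + k2).
0.000000: (-1.550000, -1.000000)
  k1 = (-1.000000, 3.270500)
  predictor → (-1.880000, 0.079265)
  k2 = (0.079265, 3.966800)
  → (-1.701921, 0.194155)
0.330000: (-1.701921, 0.194155)
  k1 = (0.194155, 3.591054)
  predictor → (-1.637850, 1.379202)
  k2 = (1.379202, 3.455864)
  → (-1.442317, 1.356896)
(u(0.66), v(0.66)) ≈ (-1.4423, 1.3569)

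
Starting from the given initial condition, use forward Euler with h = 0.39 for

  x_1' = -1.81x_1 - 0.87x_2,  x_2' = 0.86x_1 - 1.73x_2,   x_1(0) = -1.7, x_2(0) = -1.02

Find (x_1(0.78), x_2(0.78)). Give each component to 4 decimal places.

0.2608, -0.3450

Euler on (x_1,x_2): x_1_{n+1} = x_1_n + h·x_1', x_2_{n+1} = x_2_n + h·x_2'.
0.000000: (-1.700000, -1.020000); f=(3.964400, 0.302600) → (-0.153884, -0.901986)
0.390000: (-0.153884, -0.901986); f=(1.063258, 1.428096) → (0.260787, -0.345029)
(x_1(0.78), x_2(0.78)) ≈ (0.2608, -0.3450)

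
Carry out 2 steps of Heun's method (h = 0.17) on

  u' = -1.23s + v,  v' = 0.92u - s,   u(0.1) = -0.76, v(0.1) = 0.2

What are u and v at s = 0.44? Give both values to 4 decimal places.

-0.8561, -0.1348

Heun on (u,v): k1 = f(s_n, state_n); k2 = f(s_n + h, state_n + h·k1); state_{n+1} = state_n + (h/2)·(k1 + k2).
0.100000: (-0.760000, 0.200000)
  k1 = (0.077000, -0.799200)
  predictor → (-0.746910, 0.064136)
  k2 = (-0.267964, -0.957157)
  → (-0.776232, 0.050710)
0.270000: (-0.776232, 0.050710)
  k1 = (-0.281390, -0.984133)
  predictor → (-0.824068, -0.116593)
  k2 = (-0.657793, -1.198143)
  → (-0.856063, -0.134784)
(u(0.44), v(0.44)) ≈ (-0.8561, -0.1348)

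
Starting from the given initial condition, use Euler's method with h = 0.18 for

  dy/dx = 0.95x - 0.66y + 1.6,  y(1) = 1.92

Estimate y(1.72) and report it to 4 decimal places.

2.8622

Euler: y_{n+1} = y_n + h·f(x_n, y_n).
x=1.000000, y=1.920000: f=1.282800 → y ← 1.920000 + 0.18·1.282800 = 2.150904
x=1.180000, y=2.150904: f=1.301403 → y ← 2.150904 + 0.18·1.301403 = 2.385157
x=1.360000, y=2.385157: f=1.317797 → y ← 2.385157 + 0.18·1.317797 = 2.622360
x=1.540000, y=2.622360: f=1.332242 → y ← 2.622360 + 0.18·1.332242 = 2.862164
y(1.72) ≈ 2.8622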